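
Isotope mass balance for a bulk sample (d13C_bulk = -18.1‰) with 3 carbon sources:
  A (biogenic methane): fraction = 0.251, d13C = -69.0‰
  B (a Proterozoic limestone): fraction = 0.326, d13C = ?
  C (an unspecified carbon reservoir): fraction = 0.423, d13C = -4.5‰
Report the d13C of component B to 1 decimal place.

3.4‰

Isotope mass balance: δ_bulk = Σ fᵢ·δᵢ.
-18.1 = 0.251×(-69.0) + 0.326×δ_B + 0.423×(-4.5)
0.326·δ_B = -18.1 − (-19.223) = 1.122
δ_B = 1.122 / 0.326 = 3.44‰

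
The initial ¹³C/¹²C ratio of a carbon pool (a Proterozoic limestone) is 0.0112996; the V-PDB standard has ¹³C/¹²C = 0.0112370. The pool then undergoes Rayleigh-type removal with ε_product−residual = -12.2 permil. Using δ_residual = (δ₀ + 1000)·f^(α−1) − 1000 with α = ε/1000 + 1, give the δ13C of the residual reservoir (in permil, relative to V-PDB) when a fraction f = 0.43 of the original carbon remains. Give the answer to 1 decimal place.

δ₀ = (0.0112996/0.0112370 − 1)×1000 = (1.005571 − 1)×1000 = 5.571 permil
α − 1 = ε/1000 = -0.0122
f^(α−1) = 0.43^(-0.0122) = 1.010350
δ_res = (5.571 + 1000) × 1.010350 − 1000 = 1015.978 − 1000 = 15.98 permil

16.0 permil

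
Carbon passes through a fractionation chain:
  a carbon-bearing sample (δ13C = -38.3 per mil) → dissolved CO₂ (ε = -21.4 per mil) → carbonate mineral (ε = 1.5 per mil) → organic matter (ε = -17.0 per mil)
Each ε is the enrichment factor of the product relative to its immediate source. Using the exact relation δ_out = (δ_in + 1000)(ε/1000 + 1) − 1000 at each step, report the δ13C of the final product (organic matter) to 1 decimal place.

step 1: δ = (-38.30 + 1000)·(-21.4/1000 + 1) − 1000 = -58.88 per mil
step 2: δ = (-58.88 + 1000)·(1.5/1000 + 1) − 1000 = -57.47 per mil
step 3: δ = (-57.47 + 1000)·(-17.0/1000 + 1) − 1000 = -73.49 per mil

-73.5 per mil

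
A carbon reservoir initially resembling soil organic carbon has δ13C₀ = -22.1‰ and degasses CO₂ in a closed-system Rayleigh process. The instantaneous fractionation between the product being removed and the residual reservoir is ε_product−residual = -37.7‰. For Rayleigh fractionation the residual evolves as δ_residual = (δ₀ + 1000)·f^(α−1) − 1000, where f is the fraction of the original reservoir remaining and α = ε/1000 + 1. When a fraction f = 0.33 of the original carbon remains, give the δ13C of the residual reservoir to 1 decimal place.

Rayleigh residual: δ_res = (δ₀ + 1000)·f^(α−1) − 1000
α = ε/1000 + 1 = 0.96230, so α − 1 = -0.03770
f^(α−1) = 0.33^(-0.03770) = 1.042682
δ_res = (-22.1 + 1000) × 1.042682 − 1000 = 1019.639 − 1000 = 19.64‰

19.6‰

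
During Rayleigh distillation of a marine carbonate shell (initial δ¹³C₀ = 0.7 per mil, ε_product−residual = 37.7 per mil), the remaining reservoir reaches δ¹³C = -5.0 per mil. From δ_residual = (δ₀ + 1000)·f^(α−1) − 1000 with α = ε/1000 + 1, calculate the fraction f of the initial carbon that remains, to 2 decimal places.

α − 1 = ε/1000 = 0.0377
(δ_res + 1000)/(δ₀ + 1000) = (-5.0 + 1000)/(0.7 + 1000) = 995.0/1000.7 = 0.994304
f = 0.994304^(1/0.0377) = exp(ln(0.994304)/0.0377) = exp(-0.00571/0.0377)
f = exp(-0.1515) = 0.8594

0.86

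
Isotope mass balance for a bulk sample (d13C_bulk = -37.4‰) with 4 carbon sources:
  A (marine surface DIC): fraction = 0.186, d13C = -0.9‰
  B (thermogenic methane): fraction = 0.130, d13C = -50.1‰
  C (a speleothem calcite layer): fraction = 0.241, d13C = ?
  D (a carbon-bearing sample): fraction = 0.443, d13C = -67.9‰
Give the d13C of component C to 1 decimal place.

Isotope mass balance: δ_bulk = Σ fᵢ·δᵢ.
-37.4 = 0.186×(-0.9) + 0.130×(-50.1) + 0.241×δ_C + 0.443×(-67.9)
0.241·δ_C = -37.4 − (-36.760) = -0.640
δ_C = -0.640 / 0.241 = -2.66‰

-2.7‰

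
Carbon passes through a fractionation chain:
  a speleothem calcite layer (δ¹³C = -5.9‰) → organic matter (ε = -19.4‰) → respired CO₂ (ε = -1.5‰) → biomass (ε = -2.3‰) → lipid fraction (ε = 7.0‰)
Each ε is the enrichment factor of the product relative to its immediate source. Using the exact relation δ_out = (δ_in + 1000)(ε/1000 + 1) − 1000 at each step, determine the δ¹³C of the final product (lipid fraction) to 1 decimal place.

step 1: δ = (-5.90 + 1000)·(-19.4/1000 + 1) − 1000 = -25.19‰
step 2: δ = (-25.19 + 1000)·(-1.5/1000 + 1) − 1000 = -26.65‰
step 3: δ = (-26.65 + 1000)·(-2.3/1000 + 1) − 1000 = -28.89‰
step 4: δ = (-28.89 + 1000)·(7.0/1000 + 1) − 1000 = -22.09‰

-22.1‰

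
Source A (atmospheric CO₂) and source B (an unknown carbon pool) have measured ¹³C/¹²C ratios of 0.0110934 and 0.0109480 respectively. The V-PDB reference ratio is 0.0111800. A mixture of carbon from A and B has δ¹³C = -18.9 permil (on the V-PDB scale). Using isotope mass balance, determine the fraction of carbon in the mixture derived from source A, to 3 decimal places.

0.142

δ_A = (0.0110934/0.0111800 − 1)×1000 = (0.992254 − 1)×1000 = -7.746 permil
δ_B = (0.0109480/0.0111800 − 1)×1000 = (0.979249 − 1)×1000 = -20.751 permil
f_A = (δ_mix − δ_B)/(δ_A − δ_B) = (-18.9 − (-20.751))/(-7.746 − (-20.751))
f_A = 1.851 / 13.005 = 0.1424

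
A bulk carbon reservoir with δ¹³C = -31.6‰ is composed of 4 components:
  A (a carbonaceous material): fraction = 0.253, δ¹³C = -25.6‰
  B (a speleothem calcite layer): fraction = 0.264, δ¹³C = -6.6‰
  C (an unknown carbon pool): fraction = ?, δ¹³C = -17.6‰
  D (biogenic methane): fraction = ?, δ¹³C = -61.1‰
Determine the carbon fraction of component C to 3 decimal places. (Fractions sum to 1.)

0.141

Let f_C and f_D be the unknown fractions; fractions sum to 1 so f_C + f_D = 0.483.
Mass balance: Σ fᵢ·δᵢ = δ_bulk ⇒ f_C·(-17.6) + f_D·(-61.1) = -31.6 − (-8.219) = -23.381
Substitute f_D = 0.483 − f_C:
f_C·(-17.6 − -61.1) = -23.381 − 0.483×(-61.1) = 6.130
f_C = 6.130 / 43.5 = 0.1409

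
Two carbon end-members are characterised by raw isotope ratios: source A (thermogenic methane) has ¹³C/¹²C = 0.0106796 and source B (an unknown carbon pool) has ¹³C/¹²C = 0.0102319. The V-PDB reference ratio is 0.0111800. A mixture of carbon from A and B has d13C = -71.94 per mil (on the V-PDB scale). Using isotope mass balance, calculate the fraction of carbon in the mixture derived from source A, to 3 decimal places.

δ_A = (0.0106796/0.0111800 − 1)×1000 = (0.955242 − 1)×1000 = -44.758 per mil
δ_B = (0.0102319/0.0111800 − 1)×1000 = (0.915197 − 1)×1000 = -84.803 per mil
f_A = (δ_mix − δ_B)/(δ_A − δ_B) = (-71.94 − (-84.803))/(-44.758 − (-84.803))
f_A = 12.863 / 40.045 = 0.3212

0.321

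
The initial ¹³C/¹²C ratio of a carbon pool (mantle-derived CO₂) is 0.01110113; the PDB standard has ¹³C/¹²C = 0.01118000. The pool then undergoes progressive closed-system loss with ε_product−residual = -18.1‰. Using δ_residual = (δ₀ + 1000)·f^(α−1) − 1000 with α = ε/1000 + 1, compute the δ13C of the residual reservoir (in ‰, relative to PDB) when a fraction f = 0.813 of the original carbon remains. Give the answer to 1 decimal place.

δ₀ = (0.01110113/0.01118000 − 1)×1000 = (0.992945 − 1)×1000 = -7.055‰
α − 1 = ε/1000 = -0.0181
f^(α−1) = 0.813^(-0.0181) = 1.003754
δ_res = (-7.055 + 1000) × 1.003754 − 1000 = 996.673 − 1000 = -3.33‰

-3.3‰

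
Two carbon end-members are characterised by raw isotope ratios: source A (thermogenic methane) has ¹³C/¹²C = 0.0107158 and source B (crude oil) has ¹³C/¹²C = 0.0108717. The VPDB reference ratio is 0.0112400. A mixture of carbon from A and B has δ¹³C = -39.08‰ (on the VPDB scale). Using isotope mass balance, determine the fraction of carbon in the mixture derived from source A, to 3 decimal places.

0.455

δ_A = (0.0107158/0.0112400 − 1)×1000 = (0.953363 − 1)×1000 = -46.637‰
δ_B = (0.0108717/0.0112400 − 1)×1000 = (0.967233 − 1)×1000 = -32.767‰
f_A = (δ_mix − δ_B)/(δ_A − δ_B) = (-39.08 − (-32.767))/(-46.637 − (-32.767))
f_A = -6.313 / -13.870 = 0.4552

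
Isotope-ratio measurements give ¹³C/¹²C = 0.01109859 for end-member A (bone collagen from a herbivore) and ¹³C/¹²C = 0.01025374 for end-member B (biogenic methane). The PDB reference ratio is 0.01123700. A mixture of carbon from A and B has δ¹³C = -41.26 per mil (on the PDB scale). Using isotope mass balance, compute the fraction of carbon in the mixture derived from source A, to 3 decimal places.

δ_A = (0.01109859/0.01123700 − 1)×1000 = (0.987683 − 1)×1000 = -12.317 per mil
δ_B = (0.01025374/0.01123700 − 1)×1000 = (0.912498 − 1)×1000 = -87.502 per mil
f_A = (δ_mix − δ_B)/(δ_A − δ_B) = (-41.26 − (-87.502))/(-12.317 − (-87.502))
f_A = 46.242 / 75.185 = 0.6150

0.615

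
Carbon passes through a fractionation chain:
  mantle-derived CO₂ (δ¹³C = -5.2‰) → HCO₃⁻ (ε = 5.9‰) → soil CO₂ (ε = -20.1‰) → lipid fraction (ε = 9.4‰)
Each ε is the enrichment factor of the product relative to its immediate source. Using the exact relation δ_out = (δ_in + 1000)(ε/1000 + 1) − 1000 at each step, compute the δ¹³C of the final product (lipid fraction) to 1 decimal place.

-10.2‰

step 1: δ = (-5.20 + 1000)·(5.9/1000 + 1) − 1000 = 0.67‰
step 2: δ = (0.67 + 1000)·(-20.1/1000 + 1) − 1000 = -19.44‰
step 3: δ = (-19.44 + 1000)·(9.4/1000 + 1) − 1000 = -10.23‰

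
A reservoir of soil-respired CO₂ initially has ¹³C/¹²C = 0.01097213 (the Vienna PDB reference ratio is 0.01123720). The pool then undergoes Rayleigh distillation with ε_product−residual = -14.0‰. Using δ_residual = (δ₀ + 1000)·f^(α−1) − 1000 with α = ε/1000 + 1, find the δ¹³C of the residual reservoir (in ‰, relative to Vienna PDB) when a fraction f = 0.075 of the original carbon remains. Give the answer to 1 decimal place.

δ₀ = (0.01097213/0.01123720 − 1)×1000 = (0.976411 − 1)×1000 = -23.589‰
α − 1 = ε/1000 = -0.0140
f^(α−1) = 0.075^(-0.0140) = 1.036929
δ_res = (-23.589 + 1000) × 1.036929 − 1000 = 1012.470 − 1000 = 12.47‰

12.5‰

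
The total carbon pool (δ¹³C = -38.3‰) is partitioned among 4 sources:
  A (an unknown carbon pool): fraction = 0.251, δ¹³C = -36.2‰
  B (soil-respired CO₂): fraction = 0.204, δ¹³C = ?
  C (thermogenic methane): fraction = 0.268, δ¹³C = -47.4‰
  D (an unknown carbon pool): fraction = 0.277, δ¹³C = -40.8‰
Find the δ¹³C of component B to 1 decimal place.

-25.5‰

Isotope mass balance: δ_bulk = Σ fᵢ·δᵢ.
-38.3 = 0.251×(-36.2) + 0.204×δ_B + 0.268×(-47.4) + 0.277×(-40.8)
0.204·δ_B = -38.3 − (-33.091) = -5.209
δ_B = -5.209 / 0.204 = -25.53‰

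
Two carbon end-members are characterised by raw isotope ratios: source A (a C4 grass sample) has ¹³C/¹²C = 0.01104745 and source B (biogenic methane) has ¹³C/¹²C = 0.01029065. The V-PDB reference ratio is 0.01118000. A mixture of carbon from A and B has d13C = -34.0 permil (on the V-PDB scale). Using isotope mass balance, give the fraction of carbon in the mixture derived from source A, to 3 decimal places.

δ_A = (0.01104745/0.01118000 − 1)×1000 = (0.988144 − 1)×1000 = -11.856 permil
δ_B = (0.01029065/0.01118000 − 1)×1000 = (0.920452 − 1)×1000 = -79.548 permil
f_A = (δ_mix − δ_B)/(δ_A − δ_B) = (-34.0 − (-79.548))/(-11.856 − (-79.548))
f_A = 45.548 / 67.692 = 0.6729

0.673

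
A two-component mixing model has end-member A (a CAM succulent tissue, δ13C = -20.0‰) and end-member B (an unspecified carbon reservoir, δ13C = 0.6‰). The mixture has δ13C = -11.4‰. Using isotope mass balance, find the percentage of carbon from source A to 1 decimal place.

58.3%

δ_mix = f_A·δ_A + (1 − f_A)·δ_B  ⇒  f_A = (δ_mix − δ_B)/(δ_A − δ_B)
f_A = (-11.4 − (0.6)) / (-20.0 − (0.6))
f_A = -12.0 / -20.6 = 0.5825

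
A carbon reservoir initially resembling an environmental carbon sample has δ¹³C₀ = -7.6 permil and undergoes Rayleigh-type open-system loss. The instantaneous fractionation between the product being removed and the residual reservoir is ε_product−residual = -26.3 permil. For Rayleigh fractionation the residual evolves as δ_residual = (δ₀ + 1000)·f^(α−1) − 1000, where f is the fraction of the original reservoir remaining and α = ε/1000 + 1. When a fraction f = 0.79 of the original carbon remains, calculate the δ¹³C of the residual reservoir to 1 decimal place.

-1.4 permil

Rayleigh residual: δ_res = (δ₀ + 1000)·f^(α−1) − 1000
α = ε/1000 + 1 = 0.97370, so α − 1 = -0.02630
f^(α−1) = 0.79^(-0.02630) = 1.006219
δ_res = (-7.6 + 1000) × 1.006219 − 1000 = 998.571 − 1000 = -1.43 permil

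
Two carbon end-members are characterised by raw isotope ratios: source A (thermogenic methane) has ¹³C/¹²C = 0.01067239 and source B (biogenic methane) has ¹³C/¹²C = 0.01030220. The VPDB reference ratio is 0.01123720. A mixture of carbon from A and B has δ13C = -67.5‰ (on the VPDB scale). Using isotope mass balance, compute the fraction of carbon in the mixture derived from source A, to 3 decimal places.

0.477

δ_A = (0.01067239/0.01123720 − 1)×1000 = (0.949737 − 1)×1000 = -50.263‰
δ_B = (0.01030220/0.01123720 − 1)×1000 = (0.916794 − 1)×1000 = -83.206‰
f_A = (δ_mix − δ_B)/(δ_A − δ_B) = (-67.5 − (-83.206))/(-50.263 − (-83.206))
f_A = 15.706 / 32.943 = 0.4768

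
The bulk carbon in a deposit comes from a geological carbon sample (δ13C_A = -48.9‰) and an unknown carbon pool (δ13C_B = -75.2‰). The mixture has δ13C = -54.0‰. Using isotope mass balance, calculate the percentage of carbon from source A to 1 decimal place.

80.6%

δ_mix = f_A·δ_A + (1 − f_A)·δ_B  ⇒  f_A = (δ_mix − δ_B)/(δ_A − δ_B)
f_A = (-54.0 − (-75.2)) / (-48.9 − (-75.2))
f_A = 21.2 / 26.3 = 0.8061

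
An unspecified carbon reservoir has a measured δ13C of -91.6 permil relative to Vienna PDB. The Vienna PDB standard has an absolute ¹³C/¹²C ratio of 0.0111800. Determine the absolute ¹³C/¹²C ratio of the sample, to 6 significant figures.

0.0101559

R_sample = R_standard × (δ13C/1000 + 1)
R_sample = 0.0111800 × (-91.6/1000 + 1) = 0.0111800 × 0.908400
R_sample = 0.0101559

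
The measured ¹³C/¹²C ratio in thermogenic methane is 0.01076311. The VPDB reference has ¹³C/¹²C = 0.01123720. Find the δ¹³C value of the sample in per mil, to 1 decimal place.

-42.2 per mil

δ¹³C = (R_sample / R_standard − 1) × 1000
R_sample / R_standard = 0.01076311 / 0.01123720 = 0.957811
δ¹³C = (0.957811 − 1) × 1000 = -42.19 per mil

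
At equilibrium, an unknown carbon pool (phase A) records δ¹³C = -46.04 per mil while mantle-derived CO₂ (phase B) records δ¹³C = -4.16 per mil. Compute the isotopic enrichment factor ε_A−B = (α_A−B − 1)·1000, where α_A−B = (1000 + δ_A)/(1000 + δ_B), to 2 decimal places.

α_A−B = (1000 + -46.04) / (1000 + -4.16) = 953.96 / 995.84 = 0.957945
ε_A−B = (0.957945 − 1) × 1000 = -42.055 per mil
(The approximation ε ≈ δ_A − δ_B would give -41.88 per mil.)

-42.05 per mil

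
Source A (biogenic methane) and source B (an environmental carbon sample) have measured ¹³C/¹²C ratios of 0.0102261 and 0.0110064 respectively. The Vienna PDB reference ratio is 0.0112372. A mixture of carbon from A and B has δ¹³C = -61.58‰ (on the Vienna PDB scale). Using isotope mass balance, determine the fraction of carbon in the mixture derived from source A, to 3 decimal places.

δ_A = (0.0102261/0.0112372 − 1)×1000 = (0.910022 − 1)×1000 = -89.978‰
δ_B = (0.0110064/0.0112372 − 1)×1000 = (0.979461 − 1)×1000 = -20.539‰
f_A = (δ_mix − δ_B)/(δ_A − δ_B) = (-61.58 − (-20.539))/(-89.978 − (-20.539))
f_A = -41.041 / -69.439 = 0.5910

0.591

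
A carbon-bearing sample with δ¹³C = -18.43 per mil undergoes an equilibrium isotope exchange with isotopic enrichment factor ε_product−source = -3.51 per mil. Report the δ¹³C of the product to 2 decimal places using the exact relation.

-21.88 per mil

To first order, δ_product ≈ δ_source + ε = -21.94 per mil.
Exactly, δ_product = (δ_source + 1000)·(ε/1000 + 1) − 1000.
δ_product = (-18.43 + 1000) × (-3.51/1000 + 1) − 1000
δ_product = -21.875 per mil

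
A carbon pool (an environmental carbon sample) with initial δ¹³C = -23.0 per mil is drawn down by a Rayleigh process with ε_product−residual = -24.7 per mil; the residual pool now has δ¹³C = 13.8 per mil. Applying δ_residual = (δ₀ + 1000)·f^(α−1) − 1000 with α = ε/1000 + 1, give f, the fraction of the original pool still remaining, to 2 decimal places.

α − 1 = ε/1000 = -0.0247
(δ_res + 1000)/(δ₀ + 1000) = (13.8 + 1000)/(-23.0 + 1000) = 1013.8/977.0 = 1.037666
f = 1.037666^(1/-0.0247) = exp(ln(1.037666)/-0.0247) = exp(0.03697/-0.0247)
f = exp(-1.4969) = 0.2238

0.22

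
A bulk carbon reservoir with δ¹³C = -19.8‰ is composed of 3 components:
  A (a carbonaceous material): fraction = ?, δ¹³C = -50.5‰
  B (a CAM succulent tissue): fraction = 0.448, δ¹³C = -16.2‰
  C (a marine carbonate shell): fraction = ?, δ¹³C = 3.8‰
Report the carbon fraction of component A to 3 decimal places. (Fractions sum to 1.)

0.270

Let f_A and f_C be the unknown fractions; fractions sum to 1 so f_A + f_C = 0.552.
Mass balance: Σ fᵢ·δᵢ = δ_bulk ⇒ f_A·(-50.5) + f_C·(3.8) = -19.8 − (-7.258) = -12.542
Substitute f_C = 0.552 − f_A:
f_A·(-50.5 − 3.8) = -12.542 − 0.552×(3.8) = -14.640
f_A = -14.640 / -54.3 = 0.2696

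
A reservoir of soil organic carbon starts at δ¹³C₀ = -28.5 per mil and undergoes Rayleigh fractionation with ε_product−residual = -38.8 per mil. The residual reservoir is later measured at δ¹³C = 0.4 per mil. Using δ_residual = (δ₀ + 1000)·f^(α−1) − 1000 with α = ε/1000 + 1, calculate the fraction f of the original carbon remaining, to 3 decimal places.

0.470

α − 1 = ε/1000 = -0.0388
(δ_res + 1000)/(δ₀ + 1000) = (0.4 + 1000)/(-28.5 + 1000) = 1000.4/971.5 = 1.029748
f = 1.029748^(1/-0.0388) = exp(ln(1.029748)/-0.0388) = exp(0.02931/-0.0388)
f = exp(-0.7555) = 0.4698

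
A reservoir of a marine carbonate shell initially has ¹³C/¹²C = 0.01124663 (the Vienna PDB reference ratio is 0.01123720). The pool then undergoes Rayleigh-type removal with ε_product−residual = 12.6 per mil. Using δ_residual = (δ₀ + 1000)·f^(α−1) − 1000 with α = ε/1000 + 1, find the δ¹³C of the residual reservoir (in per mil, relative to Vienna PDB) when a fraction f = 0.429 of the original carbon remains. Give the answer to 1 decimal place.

-9.8 per mil

δ₀ = (0.01124663/0.01123720 − 1)×1000 = (1.000839 − 1)×1000 = 0.839 per mil
α − 1 = ε/1000 = 0.0126
f^(α−1) = 0.429^(0.0126) = 0.989393
δ_res = (0.839 + 1000) × 0.989393 − 1000 = 990.224 − 1000 = -9.78 per mil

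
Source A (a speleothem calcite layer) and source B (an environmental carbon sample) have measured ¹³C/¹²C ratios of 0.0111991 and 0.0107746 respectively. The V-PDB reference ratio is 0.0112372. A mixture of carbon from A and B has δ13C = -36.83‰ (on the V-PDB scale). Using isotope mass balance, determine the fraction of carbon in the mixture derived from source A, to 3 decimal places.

δ_A = (0.0111991/0.0112372 − 1)×1000 = (0.996609 − 1)×1000 = -3.391‰
δ_B = (0.0107746/0.0112372 − 1)×1000 = (0.958833 − 1)×1000 = -41.167‰
f_A = (δ_mix − δ_B)/(δ_A − δ_B) = (-36.83 − (-41.167))/(-3.391 − (-41.167))
f_A = 4.337 / 37.776 = 0.1148

0.115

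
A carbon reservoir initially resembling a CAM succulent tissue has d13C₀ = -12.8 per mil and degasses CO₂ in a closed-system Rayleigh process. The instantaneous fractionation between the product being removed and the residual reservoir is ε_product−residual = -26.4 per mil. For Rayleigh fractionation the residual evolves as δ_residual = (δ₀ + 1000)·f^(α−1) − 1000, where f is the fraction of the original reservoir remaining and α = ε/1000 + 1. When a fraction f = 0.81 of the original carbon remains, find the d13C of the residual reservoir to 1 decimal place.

Rayleigh residual: δ_res = (δ₀ + 1000)·f^(α−1) − 1000
α = ε/1000 + 1 = 0.97360, so α − 1 = -0.02640
f^(α−1) = 0.81^(-0.02640) = 1.005579
δ_res = (-12.8 + 1000) × 1.005579 − 1000 = 992.707 − 1000 = -7.29 per mil

-7.3 per mil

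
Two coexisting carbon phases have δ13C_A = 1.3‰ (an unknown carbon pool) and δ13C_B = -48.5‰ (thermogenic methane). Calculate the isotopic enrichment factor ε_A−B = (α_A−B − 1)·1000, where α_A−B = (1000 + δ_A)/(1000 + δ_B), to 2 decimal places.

α_A−B = (1000 + 1.3) / (1000 + -48.5) = 1001.3 / 951.5 = 1.052338
ε_A−B = (1.052338 − 1) × 1000 = 52.338‰
(The approximation ε ≈ δ_A − δ_B would give 49.8‰.)

52.34‰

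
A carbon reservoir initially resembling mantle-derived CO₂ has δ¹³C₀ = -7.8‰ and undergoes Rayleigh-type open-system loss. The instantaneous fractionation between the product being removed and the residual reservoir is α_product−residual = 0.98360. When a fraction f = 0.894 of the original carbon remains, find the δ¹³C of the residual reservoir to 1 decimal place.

-6.0‰

Rayleigh residual: δ_res = (δ₀ + 1000)·f^(α−1) − 1000
α − 1 = -0.01640
f^(α−1) = 0.894^(-0.01640) = 1.001839
δ_res = (-7.8 + 1000) × 1.001839 − 1000 = 994.025 − 1000 = -5.98‰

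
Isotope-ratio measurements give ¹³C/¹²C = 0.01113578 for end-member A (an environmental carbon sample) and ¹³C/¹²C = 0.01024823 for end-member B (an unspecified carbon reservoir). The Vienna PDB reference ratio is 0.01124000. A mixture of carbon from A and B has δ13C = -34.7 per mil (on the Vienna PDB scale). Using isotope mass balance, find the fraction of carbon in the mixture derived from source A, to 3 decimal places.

δ_A = (0.01113578/0.01124000 − 1)×1000 = (0.990728 − 1)×1000 = -9.272 per mil
δ_B = (0.01024823/0.01124000 − 1)×1000 = (0.911764 − 1)×1000 = -88.236 per mil
f_A = (δ_mix − δ_B)/(δ_A − δ_B) = (-34.7 − (-88.236))/(-9.272 − (-88.236))
f_A = 53.536 / 78.964 = 0.6780

0.678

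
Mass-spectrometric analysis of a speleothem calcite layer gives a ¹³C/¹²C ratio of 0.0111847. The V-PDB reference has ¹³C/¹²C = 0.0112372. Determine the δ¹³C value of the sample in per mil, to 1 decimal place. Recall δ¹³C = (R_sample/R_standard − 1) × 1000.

-4.7 per mil

δ¹³C = (R_sample / R_standard − 1) × 1000
R_sample / R_standard = 0.0111847 / 0.0112372 = 0.995328
δ¹³C = (0.995328 − 1) × 1000 = -4.67 per mil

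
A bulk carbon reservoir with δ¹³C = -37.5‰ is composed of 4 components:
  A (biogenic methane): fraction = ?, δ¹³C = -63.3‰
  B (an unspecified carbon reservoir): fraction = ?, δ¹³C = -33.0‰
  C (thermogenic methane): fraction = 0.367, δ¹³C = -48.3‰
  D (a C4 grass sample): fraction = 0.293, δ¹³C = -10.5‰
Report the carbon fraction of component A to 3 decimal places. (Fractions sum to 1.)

Let f_A and f_B be the unknown fractions; fractions sum to 1 so f_A + f_B = 0.340.
Mass balance: Σ fᵢ·δᵢ = δ_bulk ⇒ f_A·(-63.3) + f_B·(-33.0) = -37.5 − (-20.803) = -16.697
Substitute f_B = 0.340 − f_A:
f_A·(-63.3 − -33.0) = -16.697 − 0.340×(-33.0) = -5.477
f_A = -5.477 / -30.3 = 0.1808

0.181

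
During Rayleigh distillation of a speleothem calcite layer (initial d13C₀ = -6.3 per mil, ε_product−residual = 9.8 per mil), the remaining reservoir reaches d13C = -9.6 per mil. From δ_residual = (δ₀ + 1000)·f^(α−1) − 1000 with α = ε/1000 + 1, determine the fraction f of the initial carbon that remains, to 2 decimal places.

0.71

α − 1 = ε/1000 = 0.0098
(δ_res + 1000)/(δ₀ + 1000) = (-9.6 + 1000)/(-6.3 + 1000) = 990.4/993.7 = 0.996679
f = 0.996679^(1/0.0098) = exp(ln(0.996679)/0.0098) = exp(-0.00333/0.0098)
f = exp(-0.3394) = 0.7122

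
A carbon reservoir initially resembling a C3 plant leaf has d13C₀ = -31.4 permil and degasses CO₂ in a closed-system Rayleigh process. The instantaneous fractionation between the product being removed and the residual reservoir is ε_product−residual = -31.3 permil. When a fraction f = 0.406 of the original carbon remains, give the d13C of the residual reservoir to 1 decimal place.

-3.7 permil

Rayleigh residual: δ_res = (δ₀ + 1000)·f^(α−1) − 1000
α = ε/1000 + 1 = 0.96870, so α − 1 = -0.03130
f^(α−1) = 0.406^(-0.03130) = 1.028616
δ_res = (-31.4 + 1000) × 1.028616 − 1000 = 996.317 − 1000 = -3.68 permil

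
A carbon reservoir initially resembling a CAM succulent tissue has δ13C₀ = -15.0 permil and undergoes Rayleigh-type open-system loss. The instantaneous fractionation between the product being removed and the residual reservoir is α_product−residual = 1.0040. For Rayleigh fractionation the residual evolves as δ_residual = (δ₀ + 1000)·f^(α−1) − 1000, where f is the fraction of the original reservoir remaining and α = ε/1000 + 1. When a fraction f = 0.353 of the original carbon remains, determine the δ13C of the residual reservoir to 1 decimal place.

-19.1 permil

Rayleigh residual: δ_res = (δ₀ + 1000)·f^(α−1) − 1000
α − 1 = 0.00400
f^(α−1) = 0.353^(0.00400) = 0.995844
δ_res = (-15.0 + 1000) × 0.995844 − 1000 = 980.906 − 1000 = -19.09 permil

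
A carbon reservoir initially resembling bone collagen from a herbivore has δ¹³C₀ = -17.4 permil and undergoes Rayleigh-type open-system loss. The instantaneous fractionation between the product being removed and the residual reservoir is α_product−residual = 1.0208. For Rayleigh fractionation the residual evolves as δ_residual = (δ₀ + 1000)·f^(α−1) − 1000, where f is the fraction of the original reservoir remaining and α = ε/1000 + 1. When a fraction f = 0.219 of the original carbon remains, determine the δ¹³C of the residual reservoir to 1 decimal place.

-48.0 permil

Rayleigh residual: δ_res = (δ₀ + 1000)·f^(α−1) − 1000
α − 1 = 0.02080
f^(α−1) = 0.219^(0.02080) = 0.968905
δ_res = (-17.4 + 1000) × 0.968905 − 1000 = 952.046 − 1000 = -47.95 permil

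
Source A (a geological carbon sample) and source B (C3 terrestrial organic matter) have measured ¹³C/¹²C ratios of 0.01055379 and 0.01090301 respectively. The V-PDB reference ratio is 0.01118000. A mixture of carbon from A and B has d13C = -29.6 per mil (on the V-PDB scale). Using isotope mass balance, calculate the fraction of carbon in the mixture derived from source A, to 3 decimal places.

0.154

δ_A = (0.01055379/0.01118000 − 1)×1000 = (0.943988 − 1)×1000 = -56.012 per mil
δ_B = (0.01090301/0.01118000 − 1)×1000 = (0.975225 − 1)×1000 = -24.775 per mil
f_A = (δ_mix − δ_B)/(δ_A − δ_B) = (-29.6 − (-24.775))/(-56.012 − (-24.775))
f_A = -4.825 / -31.236 = 0.1545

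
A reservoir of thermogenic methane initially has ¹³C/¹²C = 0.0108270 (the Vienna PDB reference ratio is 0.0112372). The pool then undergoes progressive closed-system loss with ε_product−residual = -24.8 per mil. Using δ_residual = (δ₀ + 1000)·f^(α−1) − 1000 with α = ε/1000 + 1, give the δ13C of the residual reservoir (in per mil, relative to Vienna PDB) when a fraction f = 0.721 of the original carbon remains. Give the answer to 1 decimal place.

δ₀ = (0.0108270/0.0112372 − 1)×1000 = (0.963496 − 1)×1000 = -36.504 per mil
α − 1 = ε/1000 = -0.0248
f^(α−1) = 0.721^(-0.0248) = 1.008145
δ_res = (-36.504 + 1000) × 1.008145 − 1000 = 971.344 − 1000 = -28.66 per mil

-28.7 per mil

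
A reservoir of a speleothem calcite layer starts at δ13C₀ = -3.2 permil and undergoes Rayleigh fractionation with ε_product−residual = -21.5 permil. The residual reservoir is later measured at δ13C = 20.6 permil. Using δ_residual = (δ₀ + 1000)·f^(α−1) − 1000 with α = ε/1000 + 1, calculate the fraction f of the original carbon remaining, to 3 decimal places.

α − 1 = ε/1000 = -0.0215
(δ_res + 1000)/(δ₀ + 1000) = (20.6 + 1000)/(-3.2 + 1000) = 1020.6/996.8 = 1.023876
f = 1.023876^(1/-0.0215) = exp(ln(1.023876)/-0.0215) = exp(0.02360/-0.0215)
f = exp(-1.0975) = 0.3337

0.334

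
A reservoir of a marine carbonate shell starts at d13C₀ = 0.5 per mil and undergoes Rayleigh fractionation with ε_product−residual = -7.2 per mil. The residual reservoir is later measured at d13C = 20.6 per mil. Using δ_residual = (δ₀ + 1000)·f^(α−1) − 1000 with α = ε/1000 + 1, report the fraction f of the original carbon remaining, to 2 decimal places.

α − 1 = ε/1000 = -0.0072
(δ_res + 1000)/(δ₀ + 1000) = (20.6 + 1000)/(0.5 + 1000) = 1020.6/1000.5 = 1.020090
f = 1.020090^(1/-0.0072) = exp(ln(1.020090)/-0.0072) = exp(0.01989/-0.0072)
f = exp(-2.7626) = 0.0631

0.06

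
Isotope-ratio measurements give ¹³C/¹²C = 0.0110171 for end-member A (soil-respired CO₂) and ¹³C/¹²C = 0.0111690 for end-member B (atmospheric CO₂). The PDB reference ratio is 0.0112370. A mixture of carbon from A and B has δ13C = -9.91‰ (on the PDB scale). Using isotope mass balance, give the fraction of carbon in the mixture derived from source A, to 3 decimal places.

δ_A = (0.0110171/0.0112370 − 1)×1000 = (0.980431 − 1)×1000 = -19.569‰
δ_B = (0.0111690/0.0112370 − 1)×1000 = (0.993949 − 1)×1000 = -6.051‰
f_A = (δ_mix − δ_B)/(δ_A − δ_B) = (-9.91 − (-6.051))/(-19.569 − (-6.051))
f_A = -3.859 / -13.518 = 0.2854

0.285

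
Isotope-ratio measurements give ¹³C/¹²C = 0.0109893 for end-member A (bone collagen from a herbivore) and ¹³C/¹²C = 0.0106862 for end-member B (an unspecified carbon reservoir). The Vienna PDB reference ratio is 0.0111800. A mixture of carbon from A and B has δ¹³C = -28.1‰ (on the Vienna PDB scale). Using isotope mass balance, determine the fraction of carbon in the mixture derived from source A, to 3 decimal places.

0.593

δ_A = (0.0109893/0.0111800 − 1)×1000 = (0.982943 − 1)×1000 = -17.057‰
δ_B = (0.0106862/0.0111800 − 1)×1000 = (0.955832 − 1)×1000 = -44.168‰
f_A = (δ_mix − δ_B)/(δ_A − δ_B) = (-28.1 − (-44.168))/(-17.057 − (-44.168))
f_A = 16.068 / 27.111 = 0.5927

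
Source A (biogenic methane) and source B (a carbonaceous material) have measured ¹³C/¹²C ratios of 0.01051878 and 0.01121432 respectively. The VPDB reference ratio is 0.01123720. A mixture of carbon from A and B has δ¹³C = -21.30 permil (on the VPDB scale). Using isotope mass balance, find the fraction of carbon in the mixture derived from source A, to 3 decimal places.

0.311

δ_A = (0.01051878/0.01123720 − 1)×1000 = (0.936068 − 1)×1000 = -63.932 permil
δ_B = (0.01121432/0.01123720 − 1)×1000 = (0.997964 − 1)×1000 = -2.036 permil
f_A = (δ_mix − δ_B)/(δ_A − δ_B) = (-21.30 − (-2.036))/(-63.932 − (-2.036))
f_A = -19.264 / -61.896 = 0.3112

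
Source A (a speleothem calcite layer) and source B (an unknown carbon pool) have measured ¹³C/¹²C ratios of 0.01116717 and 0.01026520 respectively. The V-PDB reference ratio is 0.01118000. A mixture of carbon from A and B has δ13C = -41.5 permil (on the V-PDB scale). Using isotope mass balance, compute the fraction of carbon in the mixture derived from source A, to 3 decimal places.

δ_A = (0.01116717/0.01118000 − 1)×1000 = (0.998852 − 1)×1000 = -1.148 permil
δ_B = (0.01026520/0.01118000 − 1)×1000 = (0.918175 − 1)×1000 = -81.825 permil
f_A = (δ_mix − δ_B)/(δ_A − δ_B) = (-41.5 − (-81.825))/(-1.148 − (-81.825))
f_A = 40.325 / 80.677 = 0.4998

0.500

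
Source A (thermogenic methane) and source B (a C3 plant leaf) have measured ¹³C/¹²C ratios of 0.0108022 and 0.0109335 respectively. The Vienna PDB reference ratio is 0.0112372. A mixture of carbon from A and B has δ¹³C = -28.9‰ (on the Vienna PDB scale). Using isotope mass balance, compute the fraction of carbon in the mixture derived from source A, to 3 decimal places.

0.160

δ_A = (0.0108022/0.0112372 − 1)×1000 = (0.961289 − 1)×1000 = -38.711‰
δ_B = (0.0109335/0.0112372 − 1)×1000 = (0.972974 − 1)×1000 = -27.026‰
f_A = (δ_mix − δ_B)/(δ_A − δ_B) = (-28.9 − (-27.026))/(-38.711 − (-27.026))
f_A = -1.874 / -11.684 = 0.1604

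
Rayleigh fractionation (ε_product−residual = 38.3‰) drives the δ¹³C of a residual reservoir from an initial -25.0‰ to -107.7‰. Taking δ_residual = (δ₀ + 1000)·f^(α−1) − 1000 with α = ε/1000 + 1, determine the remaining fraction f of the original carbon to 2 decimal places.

0.10

α − 1 = ε/1000 = 0.0383
(δ_res + 1000)/(δ₀ + 1000) = (-107.7 + 1000)/(-25.0 + 1000) = 892.3/975.0 = 0.915179
f = 0.915179^(1/0.0383) = exp(ln(0.915179)/0.0383) = exp(-0.08864/0.0383)
f = exp(-2.3142) = 0.0988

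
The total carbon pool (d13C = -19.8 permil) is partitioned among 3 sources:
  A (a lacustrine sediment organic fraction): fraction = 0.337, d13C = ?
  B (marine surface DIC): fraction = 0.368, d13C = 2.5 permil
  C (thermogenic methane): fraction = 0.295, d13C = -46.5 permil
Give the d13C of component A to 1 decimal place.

Isotope mass balance: δ_bulk = Σ fᵢ·δᵢ.
-19.8 = 0.337×δ_A + 0.368×(2.5) + 0.295×(-46.5)
0.337·δ_A = -19.8 − (-12.797) = -7.003
δ_A = -7.003 / 0.337 = -20.78 permil

-20.8 permil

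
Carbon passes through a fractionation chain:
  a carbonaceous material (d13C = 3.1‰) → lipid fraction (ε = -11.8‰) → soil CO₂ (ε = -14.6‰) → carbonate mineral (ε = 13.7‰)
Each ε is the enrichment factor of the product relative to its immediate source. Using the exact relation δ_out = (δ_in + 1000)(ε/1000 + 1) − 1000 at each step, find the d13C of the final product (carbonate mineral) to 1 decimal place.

step 1: δ = (3.10 + 1000)·(-11.8/1000 + 1) − 1000 = -8.74‰
step 2: δ = (-8.74 + 1000)·(-14.6/1000 + 1) − 1000 = -23.21‰
step 3: δ = (-23.21 + 1000)·(13.7/1000 + 1) − 1000 = -9.83‰

-9.8‰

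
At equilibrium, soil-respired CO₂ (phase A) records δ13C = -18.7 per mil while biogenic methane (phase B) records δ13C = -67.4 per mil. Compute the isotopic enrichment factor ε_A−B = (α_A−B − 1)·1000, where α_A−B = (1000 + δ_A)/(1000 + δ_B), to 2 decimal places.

α_A−B = (1000 + -18.7) / (1000 + -67.4) = 981.3 / 932.6 = 1.052220
ε_A−B = (1.052220 − 1) × 1000 = 52.220 per mil
(The approximation ε ≈ δ_A − δ_B would give 48.7 per mil.)

52.22 per mil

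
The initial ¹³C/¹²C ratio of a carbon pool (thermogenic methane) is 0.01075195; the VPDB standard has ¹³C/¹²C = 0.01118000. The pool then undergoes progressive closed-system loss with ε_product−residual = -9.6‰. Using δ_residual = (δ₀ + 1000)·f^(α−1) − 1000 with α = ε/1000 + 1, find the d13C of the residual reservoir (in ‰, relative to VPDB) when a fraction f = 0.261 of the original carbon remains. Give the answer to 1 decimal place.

-25.8‰

δ₀ = (0.01075195/0.01118000 − 1)×1000 = (0.961713 − 1)×1000 = -38.287‰
α − 1 = ε/1000 = -0.0096
f^(α−1) = 0.261^(-0.0096) = 1.012979
δ_res = (-38.287 + 1000) × 1.012979 − 1000 = 974.195 − 1000 = -25.81‰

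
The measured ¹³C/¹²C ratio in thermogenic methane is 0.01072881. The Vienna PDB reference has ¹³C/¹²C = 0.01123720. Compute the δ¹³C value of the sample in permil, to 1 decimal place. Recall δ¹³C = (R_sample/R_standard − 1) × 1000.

δ¹³C = (R_sample / R_standard − 1) × 1000
R_sample / R_standard = 0.01072881 / 0.01123720 = 0.954758
δ¹³C = (0.954758 − 1) × 1000 = -45.24 permil

-45.2 permil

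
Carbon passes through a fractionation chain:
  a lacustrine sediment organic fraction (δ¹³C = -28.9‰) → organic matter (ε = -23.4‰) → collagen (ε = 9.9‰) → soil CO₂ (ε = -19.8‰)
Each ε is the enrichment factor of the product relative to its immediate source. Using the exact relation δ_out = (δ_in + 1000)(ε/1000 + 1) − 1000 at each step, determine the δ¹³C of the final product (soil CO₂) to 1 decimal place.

step 1: δ = (-28.90 + 1000)·(-23.4/1000 + 1) − 1000 = -51.62‰
step 2: δ = (-51.62 + 1000)·(9.9/1000 + 1) − 1000 = -42.23‰
step 3: δ = (-42.23 + 1000)·(-19.8/1000 + 1) − 1000 = -61.20‰

-61.2‰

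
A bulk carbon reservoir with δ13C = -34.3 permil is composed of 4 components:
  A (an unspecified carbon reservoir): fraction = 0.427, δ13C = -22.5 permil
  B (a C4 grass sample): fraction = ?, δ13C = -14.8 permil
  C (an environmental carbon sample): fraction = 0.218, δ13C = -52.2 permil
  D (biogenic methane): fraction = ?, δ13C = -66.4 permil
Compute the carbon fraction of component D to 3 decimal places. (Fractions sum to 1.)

Let f_D and f_B be the unknown fractions; fractions sum to 1 so f_D + f_B = 0.355.
Mass balance: Σ fᵢ·δᵢ = δ_bulk ⇒ f_D·(-66.4) + f_B·(-14.8) = -34.3 − (-20.987) = -13.313
Substitute f_B = 0.355 − f_D:
f_D·(-66.4 − -14.8) = -13.313 − 0.355×(-14.8) = -8.059
f_D = -8.059 / -51.6 = 0.1562

0.156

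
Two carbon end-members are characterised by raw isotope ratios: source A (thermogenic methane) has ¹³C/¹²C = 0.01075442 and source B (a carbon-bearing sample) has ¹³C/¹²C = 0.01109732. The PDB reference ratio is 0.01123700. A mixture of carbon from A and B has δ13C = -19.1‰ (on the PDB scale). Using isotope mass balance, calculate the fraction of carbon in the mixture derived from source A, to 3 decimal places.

0.219

δ_A = (0.01075442/0.01123700 − 1)×1000 = (0.957054 − 1)×1000 = -42.946‰
δ_B = (0.01109732/0.01123700 − 1)×1000 = (0.987570 − 1)×1000 = -12.430‰
f_A = (δ_mix − δ_B)/(δ_A − δ_B) = (-19.1 − (-12.430))/(-42.946 − (-12.430))
f_A = -6.670 / -30.515 = 0.2186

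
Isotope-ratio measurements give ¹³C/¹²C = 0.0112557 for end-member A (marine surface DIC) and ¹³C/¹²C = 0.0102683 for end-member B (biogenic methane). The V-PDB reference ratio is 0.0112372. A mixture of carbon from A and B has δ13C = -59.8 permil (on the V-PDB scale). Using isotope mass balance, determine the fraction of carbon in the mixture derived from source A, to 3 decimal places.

δ_A = (0.0112557/0.0112372 − 1)×1000 = (1.001646 − 1)×1000 = 1.646 permil
δ_B = (0.0102683/0.0112372 − 1)×1000 = (0.913777 − 1)×1000 = -86.223 permil
f_A = (δ_mix − δ_B)/(δ_A − δ_B) = (-59.8 − (-86.223))/(1.646 − (-86.223))
f_A = 26.423 / 87.869 = 0.3007

0.301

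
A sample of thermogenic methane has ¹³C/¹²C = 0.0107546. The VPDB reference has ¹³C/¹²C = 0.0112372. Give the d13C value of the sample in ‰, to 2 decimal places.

-42.95‰

d13C = (R_sample / R_standard − 1) × 1000
R_sample / R_standard = 0.0107546 / 0.0112372 = 0.957053
d13C = (0.957053 − 1) × 1000 = -42.947‰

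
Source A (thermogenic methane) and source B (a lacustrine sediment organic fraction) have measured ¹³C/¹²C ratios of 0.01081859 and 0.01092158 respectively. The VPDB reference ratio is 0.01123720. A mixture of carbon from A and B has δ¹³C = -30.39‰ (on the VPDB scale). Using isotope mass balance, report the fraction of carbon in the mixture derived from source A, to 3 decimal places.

δ_A = (0.01081859/0.01123720 − 1)×1000 = (0.962748 − 1)×1000 = -37.252‰
δ_B = (0.01092158/0.01123720 − 1)×1000 = (0.971913 − 1)×1000 = -28.087‰
f_A = (δ_mix − δ_B)/(δ_A − δ_B) = (-30.39 − (-28.087))/(-37.252 − (-28.087))
f_A = -2.303 / -9.165 = 0.2513

0.251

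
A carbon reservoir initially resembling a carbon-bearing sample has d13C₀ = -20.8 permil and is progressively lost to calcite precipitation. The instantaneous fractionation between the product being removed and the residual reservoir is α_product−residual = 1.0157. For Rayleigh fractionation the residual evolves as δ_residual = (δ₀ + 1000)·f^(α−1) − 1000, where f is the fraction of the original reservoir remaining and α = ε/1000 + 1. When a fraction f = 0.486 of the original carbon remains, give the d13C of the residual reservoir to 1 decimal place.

-31.8 permil

Rayleigh residual: δ_res = (δ₀ + 1000)·f^(α−1) − 1000
α − 1 = 0.01570
f^(α−1) = 0.486^(0.01570) = 0.988736
δ_res = (-20.8 + 1000) × 0.988736 − 1000 = 968.170 − 1000 = -31.83 permil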